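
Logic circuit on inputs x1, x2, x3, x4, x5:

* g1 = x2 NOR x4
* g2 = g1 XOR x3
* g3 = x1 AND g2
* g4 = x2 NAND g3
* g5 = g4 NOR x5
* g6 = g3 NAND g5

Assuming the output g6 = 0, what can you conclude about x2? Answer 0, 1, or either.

1

g6 = g3 NAND g5 must be 0, so both g3 = 1 and g5 = 1.
g3 = x1 AND g2 must be 1, so both x1 = 1 and g2 = 1.
g5 = g4 NOR x5 must be 1, so both g4 = 0 and x5 = 0.
Every assignment with g6 = 0 has x2 = 1; there are 2 such assignment(s).
  x1=1, x2=1, x3=1, x4=0, x5=0
  x1=1, x2=1, x3=1, x4=1, x5=0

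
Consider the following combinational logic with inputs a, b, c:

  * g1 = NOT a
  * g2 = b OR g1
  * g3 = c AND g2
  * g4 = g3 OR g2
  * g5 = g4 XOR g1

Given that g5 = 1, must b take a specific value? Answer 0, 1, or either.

1

g5 = g4 XOR g1 must be 1, so g4 and g1 differ.
Every assignment with g5 = 1 has b = 1; there are 2 such assignment(s).
  a=1, b=1, c=0
  a=1, b=1, c=1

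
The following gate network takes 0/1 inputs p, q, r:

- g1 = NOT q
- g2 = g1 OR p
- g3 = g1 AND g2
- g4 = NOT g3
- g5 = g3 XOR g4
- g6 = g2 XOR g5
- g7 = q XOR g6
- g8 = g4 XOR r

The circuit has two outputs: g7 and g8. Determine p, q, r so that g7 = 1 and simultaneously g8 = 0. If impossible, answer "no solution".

p=1 q=1 r=1

Check with p=1 q=1 r=1:
g1 = NOT q = NOT 1 = 0
g2 = g1 OR p = 0 OR 1 = 1
g3 = g1 AND g2 = 0 AND 1 = 0
g4 = NOT g3 = NOT 0 = 1
g5 = g3 XOR g4 = 0 XOR 1 = 1
g6 = g2 XOR g5 = 1 XOR 1 = 0
g7 = q XOR g6 = 1 XOR 0 = 1
g8 = g4 XOR r = 1 XOR 1 = 0
So g7 = 1 and g8 = 0.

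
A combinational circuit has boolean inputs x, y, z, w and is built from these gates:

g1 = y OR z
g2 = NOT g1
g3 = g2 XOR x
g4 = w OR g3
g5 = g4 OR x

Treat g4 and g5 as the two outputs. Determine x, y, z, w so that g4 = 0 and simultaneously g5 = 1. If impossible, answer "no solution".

Check with x=1, y=0, z=0, w=0:
g1 = y OR z = 0 OR 0 = 0
g2 = NOT g1 = NOT 0 = 1
g3 = g2 XOR x = 1 XOR 1 = 0
g4 = w OR g3 = 0 OR 0 = 0
g5 = g4 OR x = 0 OR 1 = 1
So g4 = 0 and g5 = 1.

x=1, y=0, z=0, w=0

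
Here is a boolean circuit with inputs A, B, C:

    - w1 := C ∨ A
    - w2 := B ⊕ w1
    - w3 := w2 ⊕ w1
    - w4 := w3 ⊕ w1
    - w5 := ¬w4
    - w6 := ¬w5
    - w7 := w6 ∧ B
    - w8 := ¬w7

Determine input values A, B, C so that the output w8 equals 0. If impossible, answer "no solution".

w8 = ¬w7 must be 0, so w7 = 1.
Check with A=0 B=1 C=0:
w1 = C ∨ A = 0 ∨ 0 = 0
w2 = B ⊕ w1 = 1 ⊕ 0 = 1
w3 = w2 ⊕ w1 = 1 ⊕ 0 = 1
w4 = w3 ⊕ w1 = 1 ⊕ 0 = 1
w5 = ¬w4 = ¬1 = 0
w6 = ¬w5 = ¬0 = 1
w7 = w6 ∧ B = 1 ∧ 1 = 1
w8 = ¬w7 = ¬1 = 0
So w8 = 0 as required.

A=0 B=1 C=0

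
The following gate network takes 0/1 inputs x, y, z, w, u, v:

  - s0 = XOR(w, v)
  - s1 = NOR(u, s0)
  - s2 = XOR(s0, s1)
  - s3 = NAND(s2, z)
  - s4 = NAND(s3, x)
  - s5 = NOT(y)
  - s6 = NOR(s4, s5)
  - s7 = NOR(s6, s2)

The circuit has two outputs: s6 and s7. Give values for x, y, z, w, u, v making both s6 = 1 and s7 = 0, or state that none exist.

x=1, y=1, z=0, w=0, u=1, v=1

Check with x=1, y=1, z=0, w=0, u=1, v=1:
s0 = XOR(w, v) = XOR(0, 1) = 1
s1 = NOR(u, s0) = NOR(1, 1) = 0
s2 = XOR(s0, s1) = XOR(1, 0) = 1
s3 = NAND(s2, z) = NAND(1, 0) = 1
s4 = NAND(s3, x) = NAND(1, 1) = 0
s5 = NOT(y) = NOT 1 = 0
s6 = NOR(s4, s5) = NOR(0, 0) = 1
s7 = NOR(s6, s2) = NOR(1, 1) = 0
So s6 = 1 and s7 = 0.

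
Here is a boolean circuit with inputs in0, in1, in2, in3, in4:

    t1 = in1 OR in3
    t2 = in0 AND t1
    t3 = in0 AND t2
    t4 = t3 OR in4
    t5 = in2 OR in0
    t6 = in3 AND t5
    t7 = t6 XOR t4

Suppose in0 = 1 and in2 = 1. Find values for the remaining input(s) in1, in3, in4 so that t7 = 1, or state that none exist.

in1=1, in3=0, in4=1

Check with in0 = 1 and in2 = 1 and in1=1, in3=0, in4=1:
t1 = in1 OR in3 = 1 OR 0 = 1
t2 = in0 AND t1 = 1 AND 1 = 1
t3 = in0 AND t2 = 1 AND 1 = 1
t4 = t3 OR in4 = 1 OR 1 = 1
t5 = in2 OR in0 = 1 OR 1 = 1
t6 = in3 AND t5 = 0 AND 1 = 0
t7 = t6 XOR t4 = 0 XOR 1 = 1
So t7 = 1.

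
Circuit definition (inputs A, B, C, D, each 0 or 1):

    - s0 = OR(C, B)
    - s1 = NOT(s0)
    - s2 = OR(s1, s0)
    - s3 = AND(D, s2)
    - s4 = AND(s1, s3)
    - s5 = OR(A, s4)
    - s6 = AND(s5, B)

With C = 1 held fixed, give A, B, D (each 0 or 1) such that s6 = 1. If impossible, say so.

A=1, B=1, D=1

s6 = AND(s5, B) must be 1, so both s5 = 1 and B = 1.
Check with C = 1 and A=1, B=1, D=1:
s0 = OR(C, B) = OR(1, 1) = 1
s1 = NOT(s0) = NOT 1 = 0
s2 = OR(s1, s0) = OR(0, 1) = 1
s3 = AND(D, s2) = AND(1, 1) = 1
s4 = AND(s1, s3) = AND(0, 1) = 0
s5 = OR(A, s4) = OR(1, 0) = 1
s6 = AND(s5, B) = AND(1, 1) = 1
So s6 = 1.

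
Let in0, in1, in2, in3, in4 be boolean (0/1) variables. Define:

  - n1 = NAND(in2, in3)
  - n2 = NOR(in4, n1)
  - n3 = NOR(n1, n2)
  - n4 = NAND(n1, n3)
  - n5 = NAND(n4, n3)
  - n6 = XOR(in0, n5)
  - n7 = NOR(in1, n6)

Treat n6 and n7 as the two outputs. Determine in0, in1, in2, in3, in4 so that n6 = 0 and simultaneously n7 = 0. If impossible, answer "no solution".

in0=0 in1=1 in2=1 in3=1 in4=1

Check with in0=0 in1=1 in2=1 in3=1 in4=1:
n1 = NAND(in2, in3) = NAND(1, 1) = 0
n2 = NOR(in4, n1) = NOR(1, 0) = 0
n3 = NOR(n1, n2) = NOR(0, 0) = 1
n4 = NAND(n1, n3) = NAND(0, 1) = 1
n5 = NAND(n4, n3) = NAND(1, 1) = 0
n6 = XOR(in0, n5) = XOR(0, 0) = 0
n7 = NOR(in1, n6) = NOR(1, 0) = 0
So n6 = 0 and n7 = 0.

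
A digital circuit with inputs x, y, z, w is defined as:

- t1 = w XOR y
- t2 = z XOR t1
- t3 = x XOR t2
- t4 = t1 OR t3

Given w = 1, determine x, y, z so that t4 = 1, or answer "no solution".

Check with w = 1 and x=0, y=0, z=0:
t1 = w XOR y = 1 XOR 0 = 1
t2 = z XOR t1 = 0 XOR 1 = 1
t3 = x XOR t2 = 0 XOR 1 = 1
t4 = t1 OR t3 = 1 OR 1 = 1
So t4 = 1.

x=0, y=0, z=0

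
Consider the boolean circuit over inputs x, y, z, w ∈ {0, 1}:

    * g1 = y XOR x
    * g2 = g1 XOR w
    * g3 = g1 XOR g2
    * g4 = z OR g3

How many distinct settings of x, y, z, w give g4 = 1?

g4 = z OR g3 must be 1, so at least one of z, g3 is 1.
Enumerating the 16 input combinations, 12 give g4 = 1 and 4 give g4 = 0.

12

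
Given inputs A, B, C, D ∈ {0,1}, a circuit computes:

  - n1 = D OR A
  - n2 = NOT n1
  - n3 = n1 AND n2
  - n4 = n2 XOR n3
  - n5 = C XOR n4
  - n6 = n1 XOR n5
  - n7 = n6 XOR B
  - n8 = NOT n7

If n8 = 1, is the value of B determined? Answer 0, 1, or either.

either

Both values of B occur among assignments with n8 = 1:
  B=0: A=0, B=0, C=1, D=0
  B=1: A=0, B=1, C=0, D=0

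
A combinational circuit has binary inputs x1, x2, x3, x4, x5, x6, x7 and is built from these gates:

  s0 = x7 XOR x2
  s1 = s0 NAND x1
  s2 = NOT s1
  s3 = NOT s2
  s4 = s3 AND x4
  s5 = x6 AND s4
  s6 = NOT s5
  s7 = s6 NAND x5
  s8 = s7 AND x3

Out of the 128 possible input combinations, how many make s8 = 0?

s8 = s7 AND x3 must be 0, so at least one of s7, x3 is 0.
Enumerating the 128 input combinations, 90 give s8 = 0 and 38 give s8 = 1.

90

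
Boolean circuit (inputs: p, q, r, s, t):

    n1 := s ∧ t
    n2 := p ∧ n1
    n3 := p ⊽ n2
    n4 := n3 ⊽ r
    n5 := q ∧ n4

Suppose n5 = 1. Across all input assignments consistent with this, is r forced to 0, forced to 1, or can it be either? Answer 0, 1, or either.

n5 = q ∧ n4 must be 1, so both q = 1 and n4 = 1.
n4 = n3 ⊽ r must be 1, so both n3 = 0 and r = 0.
Every assignment with n5 = 1 has r = 0; there are 4 such assignment(s).
  p=1, q=1, r=0, s=0, t=0
  p=1, q=1, r=0, s=0, t=1
  p=1, q=1, r=0, s=1, t=0
  p=1, q=1, r=0, s=1, t=1

0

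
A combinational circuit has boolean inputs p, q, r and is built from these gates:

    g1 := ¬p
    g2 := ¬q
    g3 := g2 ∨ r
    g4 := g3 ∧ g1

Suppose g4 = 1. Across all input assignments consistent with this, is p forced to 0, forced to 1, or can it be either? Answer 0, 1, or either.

g4 = g3 ∧ g1 must be 1, so both g3 = 1 and g1 = 1.
Every assignment with g4 = 1 has p = 0; there are 3 such assignment(s).
  p=0, q=0, r=0
  p=0, q=0, r=1
  p=0, q=1, r=1

0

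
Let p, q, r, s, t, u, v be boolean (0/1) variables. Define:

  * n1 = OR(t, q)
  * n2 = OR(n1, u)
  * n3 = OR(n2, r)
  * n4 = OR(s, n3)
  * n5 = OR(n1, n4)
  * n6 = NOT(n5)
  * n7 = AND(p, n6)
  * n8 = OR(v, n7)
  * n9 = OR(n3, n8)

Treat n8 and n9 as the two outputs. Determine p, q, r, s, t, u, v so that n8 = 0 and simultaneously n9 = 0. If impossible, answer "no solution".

Check with p=0, q=0, r=0, s=1, t=0, u=0, v=0:
n1 = OR(t, q) = OR(0, 0) = 0
n2 = OR(n1, u) = OR(0, 0) = 0
n3 = OR(n2, r) = OR(0, 0) = 0
n4 = OR(s, n3) = OR(1, 0) = 1
n5 = OR(n1, n4) = OR(0, 1) = 1
n6 = NOT(n5) = NOT 1 = 0
n7 = AND(p, n6) = AND(0, 0) = 0
n8 = OR(v, n7) = OR(0, 0) = 0
n9 = OR(n3, n8) = OR(0, 0) = 0
So n8 = 0 and n9 = 0.

p=0, q=0, r=0, s=1, t=0, u=0, v=0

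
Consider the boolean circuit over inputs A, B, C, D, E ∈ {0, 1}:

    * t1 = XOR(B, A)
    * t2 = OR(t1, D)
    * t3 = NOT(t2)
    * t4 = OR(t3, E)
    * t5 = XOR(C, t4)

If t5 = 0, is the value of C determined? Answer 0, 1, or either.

either

Both values of C occur among assignments with t5 = 0:
  C=0: A=0, B=0, C=0, D=1, E=0
  C=1: A=0, B=0, C=1, D=0, E=0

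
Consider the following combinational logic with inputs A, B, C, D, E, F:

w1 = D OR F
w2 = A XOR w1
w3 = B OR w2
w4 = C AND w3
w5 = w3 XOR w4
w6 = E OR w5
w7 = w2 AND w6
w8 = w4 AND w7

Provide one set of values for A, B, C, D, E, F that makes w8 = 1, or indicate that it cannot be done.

A=0, B=0, C=1, D=1, E=1, F=1

Check with A=0, B=0, C=1, D=1, E=1, F=1:
w1 = D OR F = 1 OR 1 = 1
w2 = A XOR w1 = 0 XOR 1 = 1
w3 = B OR w2 = 0 OR 1 = 1
w4 = C AND w3 = 1 AND 1 = 1
w5 = w3 XOR w4 = 1 XOR 1 = 0
w6 = E OR w5 = 1 OR 0 = 1
w7 = w2 AND w6 = 1 AND 1 = 1
w8 = w4 AND w7 = 1 AND 1 = 1
So w8 = 1 as required.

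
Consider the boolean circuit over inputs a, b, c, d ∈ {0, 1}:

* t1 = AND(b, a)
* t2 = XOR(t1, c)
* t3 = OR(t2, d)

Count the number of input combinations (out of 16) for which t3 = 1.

12

t3 = OR(t2, d) must be 1, so at least one of t2, d is 1.
Enumerating the 16 input combinations, 12 give t3 = 1 and 4 give t3 = 0.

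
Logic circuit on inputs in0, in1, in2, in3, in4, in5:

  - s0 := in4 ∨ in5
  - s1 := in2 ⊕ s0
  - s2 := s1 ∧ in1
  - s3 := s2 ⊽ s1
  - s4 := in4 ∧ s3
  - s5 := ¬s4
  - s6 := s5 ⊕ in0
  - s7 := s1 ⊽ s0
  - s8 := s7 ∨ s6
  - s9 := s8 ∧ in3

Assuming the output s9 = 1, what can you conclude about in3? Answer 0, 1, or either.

1

s9 = s8 ∧ in3 must be 1, so both s8 = 1 and in3 = 1.
s8 = s7 ∨ s6 must be 1, so at least one of s7, s6 is 1.
Every assignment with s9 = 1 has in3 = 1; there are 18 such assignment(s).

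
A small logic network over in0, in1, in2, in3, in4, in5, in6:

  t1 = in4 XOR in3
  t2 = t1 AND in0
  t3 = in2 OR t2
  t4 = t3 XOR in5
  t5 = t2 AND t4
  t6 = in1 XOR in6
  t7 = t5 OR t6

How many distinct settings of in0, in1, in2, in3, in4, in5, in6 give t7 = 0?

t7 = t5 OR t6 must be 0, so both t5 = 0 and t6 = 0.
Enumerating the 128 input combinations, 56 give t7 = 0 and 72 give t7 = 1.

56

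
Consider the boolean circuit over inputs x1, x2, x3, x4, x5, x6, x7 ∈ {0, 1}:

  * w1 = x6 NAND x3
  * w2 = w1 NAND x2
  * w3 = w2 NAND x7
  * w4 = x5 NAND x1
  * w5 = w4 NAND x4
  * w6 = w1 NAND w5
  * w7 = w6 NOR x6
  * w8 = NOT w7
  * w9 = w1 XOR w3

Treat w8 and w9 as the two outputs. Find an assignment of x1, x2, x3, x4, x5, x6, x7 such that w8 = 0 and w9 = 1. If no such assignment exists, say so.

x1=1 x2=0 x3=0 x4=0 x5=1 x6=0 x7=1

Check with x1=1 x2=0 x3=0 x4=0 x5=1 x6=0 x7=1:
w1 = x6 NAND x3 = 0 NAND 0 = 1
w2 = w1 NAND x2 = 1 NAND 0 = 1
w3 = w2 NAND x7 = 1 NAND 1 = 0
w4 = x5 NAND x1 = 1 NAND 1 = 0
w5 = w4 NAND x4 = 0 NAND 0 = 1
w6 = w1 NAND w5 = 1 NAND 1 = 0
w7 = w6 NOR x6 = 0 NOR 0 = 1
w8 = NOT w7 = NOT 1 = 0
w9 = w1 XOR w3 = 1 XOR 0 = 1
So w8 = 0 and w9 = 1.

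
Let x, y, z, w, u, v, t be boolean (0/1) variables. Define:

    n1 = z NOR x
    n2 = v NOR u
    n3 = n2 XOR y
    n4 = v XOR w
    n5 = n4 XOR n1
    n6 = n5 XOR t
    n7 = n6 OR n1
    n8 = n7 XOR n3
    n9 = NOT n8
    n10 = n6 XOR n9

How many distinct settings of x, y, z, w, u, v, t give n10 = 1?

64

n10 = n6 XOR n9 must be 1, so n6 and n9 differ.
Enumerating the 128 input combinations, 64 give n10 = 1 and 64 give n10 = 0.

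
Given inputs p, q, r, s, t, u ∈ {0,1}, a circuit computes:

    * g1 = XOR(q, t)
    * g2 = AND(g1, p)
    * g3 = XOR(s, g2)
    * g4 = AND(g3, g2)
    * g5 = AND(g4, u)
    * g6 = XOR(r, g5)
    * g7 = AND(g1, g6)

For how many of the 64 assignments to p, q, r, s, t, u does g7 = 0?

g7 = AND(g1, g6) must be 0, so at least one of g1, g6 is 0.
Enumerating the 64 input combinations, 48 give g7 = 0 and 16 give g7 = 1.

48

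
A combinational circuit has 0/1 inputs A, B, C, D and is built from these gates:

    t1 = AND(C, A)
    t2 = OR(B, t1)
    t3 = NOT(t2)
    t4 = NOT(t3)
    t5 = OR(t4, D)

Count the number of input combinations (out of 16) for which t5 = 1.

13

t5 = OR(t4, D) must be 1, so at least one of t4, D is 1.
Enumerating the 16 input combinations, 13 give t5 = 1 and 3 give t5 = 0.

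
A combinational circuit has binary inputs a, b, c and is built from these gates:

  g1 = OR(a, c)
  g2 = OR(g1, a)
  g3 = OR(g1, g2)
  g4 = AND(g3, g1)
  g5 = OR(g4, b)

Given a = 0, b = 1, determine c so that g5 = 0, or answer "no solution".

no solution exists

With a = 0, b = 1 fixed, none of the 2 settings of c give g5 = 0.
For example, with c=0:
g1 = OR(a, c) = OR(0, 0) = 0
g2 = OR(g1, a) = OR(0, 0) = 0
g3 = OR(g1, g2) = OR(0, 0) = 0
g4 = AND(g3, g1) = AND(0, 0) = 0
g5 = OR(g4, b) = OR(0, 1) = 1
giving g5 = 1 ≠ 0.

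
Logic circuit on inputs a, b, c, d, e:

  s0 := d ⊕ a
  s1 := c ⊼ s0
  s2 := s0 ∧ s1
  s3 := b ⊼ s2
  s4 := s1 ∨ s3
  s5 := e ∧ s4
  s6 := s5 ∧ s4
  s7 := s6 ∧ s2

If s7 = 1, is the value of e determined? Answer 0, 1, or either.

1

s7 = s6 ∧ s2 must be 1, so both s6 = 1 and s2 = 1.
s6 = s5 ∧ s4 must be 1, so both s5 = 1 and s4 = 1.
s2 = s0 ∧ s1 must be 1, so both s0 = 1 and s1 = 1.
Every assignment with s7 = 1 has e = 1; there are 4 such assignment(s).
  a=0, b=0, c=0, d=1, e=1
  a=0, b=1, c=0, d=1, e=1
  a=1, b=0, c=0, d=0, e=1
  a=1, b=1, c=0, d=0, e=1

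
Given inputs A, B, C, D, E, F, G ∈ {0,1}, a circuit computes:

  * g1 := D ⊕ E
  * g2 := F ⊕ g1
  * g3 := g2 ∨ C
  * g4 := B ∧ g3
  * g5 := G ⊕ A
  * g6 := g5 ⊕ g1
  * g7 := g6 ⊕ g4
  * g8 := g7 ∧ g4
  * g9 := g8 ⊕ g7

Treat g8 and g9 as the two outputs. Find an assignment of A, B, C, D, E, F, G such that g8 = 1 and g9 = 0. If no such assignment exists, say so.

Check with A=0, B=1, C=1, D=1, E=1, F=0, G=0:
g1 = D ⊕ E = 1 ⊕ 1 = 0
g2 = F ⊕ g1 = 0 ⊕ 0 = 0
g3 = g2 ∨ C = 0 ∨ 1 = 1
g4 = B ∧ g3 = 1 ∧ 1 = 1
g5 = G ⊕ A = 0 ⊕ 0 = 0
g6 = g5 ⊕ g1 = 0 ⊕ 0 = 0
g7 = g6 ⊕ g4 = 0 ⊕ 1 = 1
g8 = g7 ∧ g4 = 1 ∧ 1 = 1
g9 = g8 ⊕ g7 = 1 ⊕ 1 = 0
So g8 = 1 and g9 = 0.

A=0, B=1, C=1, D=1, E=1, F=0, G=0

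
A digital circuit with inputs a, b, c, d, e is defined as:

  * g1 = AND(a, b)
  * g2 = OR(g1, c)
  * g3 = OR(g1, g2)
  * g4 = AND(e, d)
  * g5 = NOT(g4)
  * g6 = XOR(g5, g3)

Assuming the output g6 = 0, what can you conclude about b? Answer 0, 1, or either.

Both values of b occur among assignments with g6 = 0:
  b=0: a=0, b=0, c=0, d=1, e=1
  b=1: a=0, b=1, c=0, d=1, e=1

either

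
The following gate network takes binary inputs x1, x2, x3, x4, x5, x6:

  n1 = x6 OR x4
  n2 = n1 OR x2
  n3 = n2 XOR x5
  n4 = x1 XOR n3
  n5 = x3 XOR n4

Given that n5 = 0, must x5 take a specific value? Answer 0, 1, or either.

Both values of x5 occur among assignments with n5 = 0:
  x5=0: x1=0, x2=0, x3=0, x4=0, x5=0, x6=0
  x5=1: x1=0, x2=0, x3=0, x4=0, x5=1, x6=1

either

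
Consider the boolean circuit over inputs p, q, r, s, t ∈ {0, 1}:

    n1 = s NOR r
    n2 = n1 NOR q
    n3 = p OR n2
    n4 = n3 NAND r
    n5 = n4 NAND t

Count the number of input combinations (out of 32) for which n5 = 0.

n5 = n4 NAND t must be 0, so both n4 = 1 and t = 1.
n4 = n3 NAND r must be 1, so at least one of n3, r is 0.
Enumerating the 32 input combinations, 10 give n5 = 0 and 22 give n5 = 1.

10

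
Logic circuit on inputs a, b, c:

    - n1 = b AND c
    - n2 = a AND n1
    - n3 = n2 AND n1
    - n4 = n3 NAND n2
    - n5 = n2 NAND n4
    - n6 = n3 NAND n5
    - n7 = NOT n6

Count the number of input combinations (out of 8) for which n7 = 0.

7

n7 = NOT n6 must be 0, so n6 = 1.
n6 = n3 NAND n5 must be 1, so at least one of n3, n5 is 0.
Enumerating the 8 input combinations, 7 give n7 = 0 and 1 give n7 = 1.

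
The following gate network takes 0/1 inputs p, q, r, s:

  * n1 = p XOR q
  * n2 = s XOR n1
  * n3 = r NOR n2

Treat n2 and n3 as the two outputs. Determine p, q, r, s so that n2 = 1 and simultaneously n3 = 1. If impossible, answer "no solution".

Across all 16 input combinations, none give both n2 = 1 and n3 = 1.

no solution exists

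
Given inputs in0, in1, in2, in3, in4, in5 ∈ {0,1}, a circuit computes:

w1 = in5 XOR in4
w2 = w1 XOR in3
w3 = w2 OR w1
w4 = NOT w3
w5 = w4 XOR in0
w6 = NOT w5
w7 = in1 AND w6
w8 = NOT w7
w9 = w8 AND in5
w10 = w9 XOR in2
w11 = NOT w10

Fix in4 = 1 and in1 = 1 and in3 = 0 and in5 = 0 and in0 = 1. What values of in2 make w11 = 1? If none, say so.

in2=0

w11 = NOT w10 must be 1, so w10 = 0.
w10 = w9 XOR in2 must be 0, so w9 and in2 are equal.
Check with in4 = 1 and in1 = 1 and in3 = 0 and in5 = 0 and in0 = 1 and in2=0:
w1 = in5 XOR in4 = 0 XOR 1 = 1
w2 = w1 XOR in3 = 1 XOR 0 = 1
w3 = w2 OR w1 = 1 OR 1 = 1
w4 = NOT w3 = NOT 1 = 0
w5 = w4 XOR in0 = 0 XOR 1 = 1
w6 = NOT w5 = NOT 1 = 0
w7 = in1 AND w6 = 1 AND 0 = 0
w8 = NOT w7 = NOT 0 = 1
w9 = w8 AND in5 = 1 AND 0 = 0
w10 = w9 XOR in2 = 0 XOR 0 = 0
w11 = NOT w10 = NOT 0 = 1
So w11 = 1.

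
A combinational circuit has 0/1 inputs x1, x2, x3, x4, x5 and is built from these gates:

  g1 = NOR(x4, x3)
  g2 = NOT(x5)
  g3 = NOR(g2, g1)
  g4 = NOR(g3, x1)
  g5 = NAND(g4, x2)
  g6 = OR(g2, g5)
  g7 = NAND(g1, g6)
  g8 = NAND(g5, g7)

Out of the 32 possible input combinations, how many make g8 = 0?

g8 = NAND(g5, g7) must be 0, so both g5 = 1 and g7 = 1.
g5 = NAND(g4, x2) must be 1, so at least one of g4, x2 is 0.
Enumerating the 32 input combinations, 21 give g8 = 0 and 11 give g8 = 1.

21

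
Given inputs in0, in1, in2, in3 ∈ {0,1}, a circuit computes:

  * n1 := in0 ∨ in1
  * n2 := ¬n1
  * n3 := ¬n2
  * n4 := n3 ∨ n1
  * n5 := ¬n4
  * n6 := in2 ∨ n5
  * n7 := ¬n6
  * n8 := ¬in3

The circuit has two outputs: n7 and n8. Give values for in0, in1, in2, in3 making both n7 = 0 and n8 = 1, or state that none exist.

in0=1, in1=1, in2=1, in3=0

Check with in0=1, in1=1, in2=1, in3=0:
n1 = in0 ∨ in1 = 1 ∨ 1 = 1
n2 = ¬n1 = ¬1 = 0
n3 = ¬n2 = ¬0 = 1
n4 = n3 ∨ n1 = 1 ∨ 1 = 1
n5 = ¬n4 = ¬1 = 0
n6 = in2 ∨ n5 = 1 ∨ 0 = 1
n7 = ¬n6 = ¬1 = 0
n8 = ¬in3 = ¬0 = 1
So n7 = 0 and n8 = 1.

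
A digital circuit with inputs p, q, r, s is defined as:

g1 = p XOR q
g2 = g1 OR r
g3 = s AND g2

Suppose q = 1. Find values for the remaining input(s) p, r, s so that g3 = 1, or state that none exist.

g3 = s AND g2 must be 1, so both s = 1 and g2 = 1.
Check with q = 1 and p=0, r=1, s=1:
g1 = p XOR q = 0 XOR 1 = 1
g2 = g1 OR r = 1 OR 1 = 1
g3 = s AND g2 = 1 AND 1 = 1
So g3 = 1.

p=0 r=1 s=1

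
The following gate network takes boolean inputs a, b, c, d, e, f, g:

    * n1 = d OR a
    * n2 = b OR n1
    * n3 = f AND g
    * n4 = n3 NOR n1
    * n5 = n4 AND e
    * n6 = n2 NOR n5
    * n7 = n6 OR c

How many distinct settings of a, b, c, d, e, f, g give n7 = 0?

59

n7 = n6 OR c must be 0, so both n6 = 0 and c = 0.
n6 = n2 NOR n5 must be 0, so at least one of n2, n5 is 1.
Enumerating the 128 input combinations, 59 give n7 = 0 and 69 give n7 = 1.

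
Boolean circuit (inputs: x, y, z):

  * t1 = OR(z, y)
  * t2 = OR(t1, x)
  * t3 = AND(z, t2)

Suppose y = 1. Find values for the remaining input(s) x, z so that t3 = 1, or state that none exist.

Check with y = 1 and x=0, z=1:
t1 = OR(z, y) = OR(1, 1) = 1
t2 = OR(t1, x) = OR(1, 0) = 1
t3 = AND(z, t2) = AND(1, 1) = 1
So t3 = 1.

x=0, z=1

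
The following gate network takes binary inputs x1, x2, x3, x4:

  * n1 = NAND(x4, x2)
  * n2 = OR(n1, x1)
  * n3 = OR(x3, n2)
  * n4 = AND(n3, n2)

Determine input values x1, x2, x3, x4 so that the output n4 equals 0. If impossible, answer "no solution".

n4 = AND(n3, n2) must be 0, so at least one of n3, n2 is 0.
Check with x1=0, x2=1, x3=0, x4=1:
n1 = NAND(x4, x2) = NAND(1, 1) = 0
n2 = OR(n1, x1) = OR(0, 0) = 0
n3 = OR(x3, n2) = OR(0, 0) = 0
n4 = AND(n3, n2) = AND(0, 0) = 0
So n4 = 0 as required.

x1=0, x2=1, x3=0, x4=1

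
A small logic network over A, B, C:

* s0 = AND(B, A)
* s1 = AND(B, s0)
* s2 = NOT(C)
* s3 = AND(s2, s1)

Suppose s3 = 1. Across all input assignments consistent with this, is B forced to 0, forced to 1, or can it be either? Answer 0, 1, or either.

1

s3 = AND(s2, s1) must be 1, so both s2 = 1 and s1 = 1.
s2 = NOT(C) must be 1, so C = 0.
s1 = AND(B, s0) must be 1, so both B = 1 and s0 = 1.
Every assignment with s3 = 1 has B = 1; there are 1 such assignment(s).
  A=1, B=1, C=0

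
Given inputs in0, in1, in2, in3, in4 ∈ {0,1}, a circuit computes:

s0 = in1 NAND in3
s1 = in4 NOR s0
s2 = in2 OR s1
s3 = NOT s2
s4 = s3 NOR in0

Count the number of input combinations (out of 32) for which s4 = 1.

9

s4 = s3 NOR in0 must be 1, so both s3 = 0 and in0 = 0.
s3 = NOT s2 must be 0, so s2 = 1.
Enumerating the 32 input combinations, 9 give s4 = 1 and 23 give s4 = 0.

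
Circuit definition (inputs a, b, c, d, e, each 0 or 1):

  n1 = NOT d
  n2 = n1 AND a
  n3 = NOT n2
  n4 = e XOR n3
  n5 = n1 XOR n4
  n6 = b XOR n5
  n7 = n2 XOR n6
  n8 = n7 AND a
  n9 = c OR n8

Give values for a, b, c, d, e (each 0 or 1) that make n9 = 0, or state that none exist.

n9 = c OR n8 must be 0, so both c = 0 and n8 = 0.
n8 = n7 AND a must be 0, so at least one of n7, a is 0.
Check with a=1, b=0, c=0, d=1, e=1:
n1 = NOT d = NOT 1 = 0
n2 = n1 AND a = 0 AND 1 = 0
n3 = NOT n2 = NOT 0 = 1
n4 = e XOR n3 = 1 XOR 1 = 0
n5 = n1 XOR n4 = 0 XOR 0 = 0
n6 = b XOR n5 = 0 XOR 0 = 0
n7 = n2 XOR n6 = 0 XOR 0 = 0
n8 = n7 AND a = 0 AND 1 = 0
n9 = c OR n8 = 0 OR 0 = 0
So n9 = 0 as required.

a=1, b=0, c=0, d=1, e=1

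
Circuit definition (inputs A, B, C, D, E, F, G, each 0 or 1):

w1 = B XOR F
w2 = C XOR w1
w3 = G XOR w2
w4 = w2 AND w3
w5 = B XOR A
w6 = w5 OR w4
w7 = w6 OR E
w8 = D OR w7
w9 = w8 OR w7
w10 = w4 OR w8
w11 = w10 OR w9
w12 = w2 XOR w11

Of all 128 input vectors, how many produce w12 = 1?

w12 = w2 XOR w11 must be 1, so w2 and w11 differ.
Enumerating the 128 input combinations, 60 give w12 = 1 and 68 give w12 = 0.

60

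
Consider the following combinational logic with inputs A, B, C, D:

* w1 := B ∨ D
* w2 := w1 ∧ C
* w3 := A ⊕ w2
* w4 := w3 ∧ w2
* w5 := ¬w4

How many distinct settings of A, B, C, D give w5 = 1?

13

w5 = ¬w4 must be 1, so w4 = 0.
w4 = w3 ∧ w2 must be 0, so at least one of w3, w2 is 0.
Enumerating the 16 input combinations, 13 give w5 = 1 and 3 give w5 = 0.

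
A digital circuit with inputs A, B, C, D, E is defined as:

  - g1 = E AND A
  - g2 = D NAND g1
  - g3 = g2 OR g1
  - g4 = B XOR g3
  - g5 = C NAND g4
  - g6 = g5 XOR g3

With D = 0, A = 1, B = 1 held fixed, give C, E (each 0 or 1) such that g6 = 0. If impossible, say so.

Check with D = 0, A = 1, B = 1 and C=1, E=0:
g1 = E AND A = 0 AND 1 = 0
g2 = D NAND g1 = 0 NAND 0 = 1
g3 = g2 OR g1 = 1 OR 0 = 1
g4 = B XOR g3 = 1 XOR 1 = 0
g5 = C NAND g4 = 1 NAND 0 = 1
g6 = g5 XOR g3 = 1 XOR 1 = 0
So g6 = 0.

C=1, E=0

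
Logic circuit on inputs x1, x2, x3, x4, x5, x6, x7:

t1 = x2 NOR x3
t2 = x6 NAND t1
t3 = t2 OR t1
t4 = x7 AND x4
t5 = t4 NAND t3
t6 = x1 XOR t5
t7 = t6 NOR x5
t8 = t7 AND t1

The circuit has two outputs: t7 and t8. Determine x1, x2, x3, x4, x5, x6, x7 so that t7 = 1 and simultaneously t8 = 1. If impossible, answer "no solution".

x1=1, x2=0, x3=0, x4=1, x5=0, x6=0, x7=0

Check with x1=1, x2=0, x3=0, x4=1, x5=0, x6=0, x7=0:
t1 = x2 NOR x3 = 0 NOR 0 = 1
t2 = x6 NAND t1 = 0 NAND 1 = 1
t3 = t2 OR t1 = 1 OR 1 = 1
t4 = x7 AND x4 = 0 AND 1 = 0
t5 = t4 NAND t3 = 0 NAND 1 = 1
t6 = x1 XOR t5 = 1 XOR 1 = 0
t7 = t6 NOR x5 = 0 NOR 0 = 1
t8 = t7 AND t1 = 1 AND 1 = 1
So t7 = 1 and t8 = 1.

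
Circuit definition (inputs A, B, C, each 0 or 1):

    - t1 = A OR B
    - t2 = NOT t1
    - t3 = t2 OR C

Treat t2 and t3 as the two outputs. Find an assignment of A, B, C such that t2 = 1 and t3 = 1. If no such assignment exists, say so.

A=0, B=0, C=1

Check with A=0, B=0, C=1:
t1 = A OR B = 0 OR 0 = 0
t2 = NOT t1 = NOT 0 = 1
t3 = t2 OR C = 1 OR 1 = 1
So t2 = 1 and t3 = 1.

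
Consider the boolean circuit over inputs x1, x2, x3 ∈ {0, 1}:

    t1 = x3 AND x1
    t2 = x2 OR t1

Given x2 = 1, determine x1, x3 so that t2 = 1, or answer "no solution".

x1=1 x3=0

t2 = x2 OR t1 must be 1, so at least one of x2, t1 is 1.
Check with x2 = 1 and x1=1, x3=0:
t1 = x3 AND x1 = 0 AND 1 = 0
t2 = x2 OR t1 = 1 OR 0 = 1
So t2 = 1.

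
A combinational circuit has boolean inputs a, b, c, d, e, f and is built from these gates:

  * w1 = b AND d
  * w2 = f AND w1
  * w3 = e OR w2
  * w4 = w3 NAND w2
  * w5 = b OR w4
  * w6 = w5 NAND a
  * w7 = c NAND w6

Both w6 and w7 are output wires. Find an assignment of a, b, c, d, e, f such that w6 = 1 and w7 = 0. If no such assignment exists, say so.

Check with a=0, b=1, c=1, d=1, e=1, f=1:
w1 = b AND d = 1 AND 1 = 1
w2 = f AND w1 = 1 AND 1 = 1
w3 = e OR w2 = 1 OR 1 = 1
w4 = w3 NAND w2 = 1 NAND 1 = 0
w5 = b OR w4 = 1 OR 0 = 1
w6 = w5 NAND a = 1 NAND 0 = 1
w7 = c NAND w6 = 1 NAND 1 = 0
So w6 = 1 and w7 = 0.

a=0, b=1, c=1, d=1, e=1, f=1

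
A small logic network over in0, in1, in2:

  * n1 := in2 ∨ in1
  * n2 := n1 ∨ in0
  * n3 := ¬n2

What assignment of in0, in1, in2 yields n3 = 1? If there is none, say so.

in0=0, in1=0, in2=0

n3 = ¬n2 must be 1, so n2 = 0.
Check with in0=0, in1=0, in2=0:
n1 = in2 ∨ in1 = 0 ∨ 0 = 0
n2 = n1 ∨ in0 = 0 ∨ 0 = 0
n3 = ¬n2 = ¬0 = 1
So n3 = 1 as required.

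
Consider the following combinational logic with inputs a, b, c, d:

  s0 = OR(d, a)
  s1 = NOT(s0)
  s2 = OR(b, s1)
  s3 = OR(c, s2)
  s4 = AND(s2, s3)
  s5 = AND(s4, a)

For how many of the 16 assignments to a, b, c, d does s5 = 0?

s5 = AND(s4, a) must be 0, so at least one of s4, a is 0.
Enumerating the 16 input combinations, 12 give s5 = 0 and 4 give s5 = 1.

12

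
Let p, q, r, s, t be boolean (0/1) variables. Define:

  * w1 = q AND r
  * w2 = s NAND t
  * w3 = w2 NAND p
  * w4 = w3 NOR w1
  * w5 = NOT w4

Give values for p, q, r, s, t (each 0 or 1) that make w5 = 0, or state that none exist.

p=1 q=1 r=0 s=1 t=0

w5 = NOT w4 must be 0, so w4 = 1.
w4 = w3 NOR w1 must be 1, so both w3 = 0 and w1 = 0.
w3 = w2 NAND p must be 0, so both w2 = 1 and p = 1.
Check with p=1 q=1 r=0 s=1 t=0:
w1 = q AND r = 1 AND 0 = 0
w2 = s NAND t = 1 NAND 0 = 1
w3 = w2 NAND p = 1 NAND 1 = 0
w4 = w3 NOR w1 = 0 NOR 0 = 1
w5 = NOT w4 = NOT 1 = 0
So w5 = 0 as required.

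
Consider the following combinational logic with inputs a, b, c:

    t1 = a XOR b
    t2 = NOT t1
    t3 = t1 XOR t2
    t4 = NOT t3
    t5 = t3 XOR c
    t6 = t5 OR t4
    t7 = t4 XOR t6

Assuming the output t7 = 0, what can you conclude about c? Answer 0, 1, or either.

t7 = t4 XOR t6 must be 0, so t4 and t6 are equal.
Every assignment with t7 = 0 has c = 1; there are 4 such assignment(s).
  a=0, b=0, c=1
  a=0, b=1, c=1
  a=1, b=0, c=1
  a=1, b=1, c=1

1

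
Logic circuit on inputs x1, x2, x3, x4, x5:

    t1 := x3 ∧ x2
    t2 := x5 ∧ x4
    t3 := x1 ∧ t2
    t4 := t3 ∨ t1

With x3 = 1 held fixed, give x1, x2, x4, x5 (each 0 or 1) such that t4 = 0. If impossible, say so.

x1=0, x2=0, x4=0, x5=1

t4 = t3 ∨ t1 must be 0, so both t3 = 0 and t1 = 0.
t3 = x1 ∧ t2 must be 0, so at least one of x1, t2 is 0.
Check with x3 = 1 and x1=0, x2=0, x4=0, x5=1:
t1 = x3 ∧ x2 = 1 ∧ 0 = 0
t2 = x5 ∧ x4 = 1 ∧ 0 = 0
t3 = x1 ∧ t2 = 0 ∧ 0 = 0
t4 = t3 ∨ t1 = 0 ∨ 0 = 0
So t4 = 0.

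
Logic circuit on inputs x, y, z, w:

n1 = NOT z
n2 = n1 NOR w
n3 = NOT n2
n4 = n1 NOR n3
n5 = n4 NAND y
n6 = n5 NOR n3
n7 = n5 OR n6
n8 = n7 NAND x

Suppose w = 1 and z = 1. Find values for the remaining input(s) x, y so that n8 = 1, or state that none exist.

Check with w = 1 and z = 1 and x=0, y=1:
n1 = NOT z = NOT 1 = 0
n2 = n1 NOR w = 0 NOR 1 = 0
n3 = NOT n2 = NOT 0 = 1
n4 = n1 NOR n3 = 0 NOR 1 = 0
n5 = n4 NAND y = 0 NAND 1 = 1
n6 = n5 NOR n3 = 1 NOR 1 = 0
n7 = n5 OR n6 = 1 OR 0 = 1
n8 = n7 NAND x = 1 NAND 0 = 1
So n8 = 1.

x=0, y=1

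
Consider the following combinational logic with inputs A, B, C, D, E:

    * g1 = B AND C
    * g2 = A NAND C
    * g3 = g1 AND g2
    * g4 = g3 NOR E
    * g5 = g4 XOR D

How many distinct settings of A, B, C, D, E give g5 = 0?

g5 = g4 XOR D must be 0, so g4 and D are equal.
Enumerating the 32 input combinations, 16 give g5 = 0 and 16 give g5 = 1.

16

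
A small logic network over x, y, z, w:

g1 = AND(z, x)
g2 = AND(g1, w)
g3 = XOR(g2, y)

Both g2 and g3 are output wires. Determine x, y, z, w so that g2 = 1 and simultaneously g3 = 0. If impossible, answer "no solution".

x=1, y=1, z=1, w=1

Check with x=1, y=1, z=1, w=1:
g1 = AND(z, x) = AND(1, 1) = 1
g2 = AND(g1, w) = AND(1, 1) = 1
g3 = XOR(g2, y) = XOR(1, 1) = 0
So g2 = 1 and g3 = 0.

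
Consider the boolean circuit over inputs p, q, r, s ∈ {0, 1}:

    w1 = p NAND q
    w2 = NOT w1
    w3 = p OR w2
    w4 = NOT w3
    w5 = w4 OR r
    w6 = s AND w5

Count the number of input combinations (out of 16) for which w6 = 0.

10

w6 = s AND w5 must be 0, so at least one of s, w5 is 0.
Enumerating the 16 input combinations, 10 give w6 = 0 and 6 give w6 = 1.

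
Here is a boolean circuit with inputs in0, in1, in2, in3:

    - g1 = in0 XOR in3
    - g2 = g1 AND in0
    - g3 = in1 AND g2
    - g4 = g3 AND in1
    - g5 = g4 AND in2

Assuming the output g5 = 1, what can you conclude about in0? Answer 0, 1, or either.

1

g5 = g4 AND in2 must be 1, so both g4 = 1 and in2 = 1.
Every assignment with g5 = 1 has in0 = 1; there are 1 such assignment(s).
  in0=1, in1=1, in2=1, in3=0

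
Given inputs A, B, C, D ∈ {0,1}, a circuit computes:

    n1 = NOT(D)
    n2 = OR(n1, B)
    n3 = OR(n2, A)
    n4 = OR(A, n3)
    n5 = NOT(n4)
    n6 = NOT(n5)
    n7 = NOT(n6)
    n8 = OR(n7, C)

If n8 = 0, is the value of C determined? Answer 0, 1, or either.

0

n8 = OR(n7, C) must be 0, so both n7 = 0 and C = 0.
Every assignment with n8 = 0 has C = 0; there are 7 such assignment(s).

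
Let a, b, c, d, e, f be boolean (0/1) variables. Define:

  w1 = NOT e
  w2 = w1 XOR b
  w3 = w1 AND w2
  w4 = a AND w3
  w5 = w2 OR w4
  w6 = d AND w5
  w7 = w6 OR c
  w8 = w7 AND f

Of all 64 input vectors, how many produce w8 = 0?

44

w8 = w7 AND f must be 0, so at least one of w7, f is 0.
Enumerating the 64 input combinations, 44 give w8 = 0 and 20 give w8 = 1.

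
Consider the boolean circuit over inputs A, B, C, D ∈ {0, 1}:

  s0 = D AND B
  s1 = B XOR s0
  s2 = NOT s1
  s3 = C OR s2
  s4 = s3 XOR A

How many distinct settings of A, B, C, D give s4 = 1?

s4 = s3 XOR A must be 1, so s3 and A differ.
Enumerating the 16 input combinations, 8 give s4 = 1 and 8 give s4 = 0.

8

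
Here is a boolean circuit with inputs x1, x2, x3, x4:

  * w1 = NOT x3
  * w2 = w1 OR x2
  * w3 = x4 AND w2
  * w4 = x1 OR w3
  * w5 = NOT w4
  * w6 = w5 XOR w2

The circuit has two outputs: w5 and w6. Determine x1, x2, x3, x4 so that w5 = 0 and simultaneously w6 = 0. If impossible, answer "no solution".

x1=1, x2=0, x3=1, x4=0

Check with x1=1, x2=0, x3=1, x4=0:
w1 = NOT x3 = NOT 1 = 0
w2 = w1 OR x2 = 0 OR 0 = 0
w3 = x4 AND w2 = 0 AND 0 = 0
w4 = x1 OR w3 = 1 OR 0 = 1
w5 = NOT w4 = NOT 1 = 0
w6 = w5 XOR w2 = 0 XOR 0 = 0
So w5 = 0 and w6 = 0.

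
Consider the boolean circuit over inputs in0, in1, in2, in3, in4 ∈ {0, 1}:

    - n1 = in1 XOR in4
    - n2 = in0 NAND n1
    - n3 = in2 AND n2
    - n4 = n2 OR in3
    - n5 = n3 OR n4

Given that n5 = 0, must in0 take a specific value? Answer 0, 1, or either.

1

n5 = n3 OR n4 must be 0, so both n3 = 0 and n4 = 0.
Every assignment with n5 = 0 has in0 = 1; there are 4 such assignment(s).
  in0=1, in1=0, in2=0, in3=0, in4=1
  in0=1, in1=0, in2=1, in3=0, in4=1
  in0=1, in1=1, in2=0, in3=0, in4=0
  in0=1, in1=1, in2=1, in3=0, in4=0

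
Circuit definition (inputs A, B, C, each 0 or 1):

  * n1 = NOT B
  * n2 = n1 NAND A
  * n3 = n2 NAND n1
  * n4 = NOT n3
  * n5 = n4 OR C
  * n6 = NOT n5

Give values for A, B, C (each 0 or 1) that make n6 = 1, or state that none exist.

A=1, B=1, C=0

Check with A=1, B=1, C=0:
n1 = NOT B = NOT 1 = 0
n2 = n1 NAND A = 0 NAND 1 = 1
n3 = n2 NAND n1 = 1 NAND 0 = 1
n4 = NOT n3 = NOT 1 = 0
n5 = n4 OR C = 0 OR 0 = 0
n6 = NOT n5 = NOT 0 = 1
So n6 = 1 as required.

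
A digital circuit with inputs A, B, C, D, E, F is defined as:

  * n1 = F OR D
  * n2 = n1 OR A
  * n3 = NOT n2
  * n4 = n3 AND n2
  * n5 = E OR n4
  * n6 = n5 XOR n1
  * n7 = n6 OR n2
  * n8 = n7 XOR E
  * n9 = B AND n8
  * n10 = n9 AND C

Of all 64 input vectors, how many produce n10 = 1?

n10 = n9 AND C must be 1, so both n9 = 1 and C = 1.
Enumerating the 64 input combinations, 7 give n10 = 1 and 57 give n10 = 0.

7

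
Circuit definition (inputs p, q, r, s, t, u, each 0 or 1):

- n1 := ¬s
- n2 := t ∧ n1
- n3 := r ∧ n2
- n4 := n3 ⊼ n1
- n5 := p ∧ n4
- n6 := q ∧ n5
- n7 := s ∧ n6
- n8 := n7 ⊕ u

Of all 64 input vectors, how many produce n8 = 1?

n8 = n7 ⊕ u must be 1, so n7 and u differ.
Enumerating the 64 input combinations, 32 give n8 = 1 and 32 give n8 = 0.

32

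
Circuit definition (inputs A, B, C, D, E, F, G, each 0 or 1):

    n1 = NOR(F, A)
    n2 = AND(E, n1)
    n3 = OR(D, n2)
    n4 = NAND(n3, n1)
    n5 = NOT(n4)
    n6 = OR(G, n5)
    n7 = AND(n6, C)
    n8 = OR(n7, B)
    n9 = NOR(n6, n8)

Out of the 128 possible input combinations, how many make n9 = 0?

102

n9 = NOR(n6, n8) must be 0, so at least one of n6, n8 is 1.
Enumerating the 128 input combinations, 102 give n9 = 0 and 26 give n9 = 1.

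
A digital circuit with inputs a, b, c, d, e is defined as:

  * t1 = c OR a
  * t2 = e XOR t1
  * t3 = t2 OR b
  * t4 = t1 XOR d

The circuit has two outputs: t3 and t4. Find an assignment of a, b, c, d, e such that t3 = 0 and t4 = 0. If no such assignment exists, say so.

a=1 b=0 c=0 d=1 e=1

Check with a=1 b=0 c=0 d=1 e=1:
t1 = c OR a = 0 OR 1 = 1
t2 = e XOR t1 = 1 XOR 1 = 0
t3 = t2 OR b = 0 OR 0 = 0
t4 = t1 XOR d = 1 XOR 1 = 0
So t3 = 0 and t4 = 0.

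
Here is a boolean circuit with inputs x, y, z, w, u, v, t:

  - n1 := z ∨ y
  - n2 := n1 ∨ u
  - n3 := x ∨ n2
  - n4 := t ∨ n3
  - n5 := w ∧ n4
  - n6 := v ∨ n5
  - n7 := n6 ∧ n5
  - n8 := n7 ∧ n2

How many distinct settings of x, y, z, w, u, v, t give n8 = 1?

56

n8 = n7 ∧ n2 must be 1, so both n7 = 1 and n2 = 1.
n7 = n6 ∧ n5 must be 1, so both n6 = 1 and n5 = 1.
Enumerating the 128 input combinations, 56 give n8 = 1 and 72 give n8 = 0.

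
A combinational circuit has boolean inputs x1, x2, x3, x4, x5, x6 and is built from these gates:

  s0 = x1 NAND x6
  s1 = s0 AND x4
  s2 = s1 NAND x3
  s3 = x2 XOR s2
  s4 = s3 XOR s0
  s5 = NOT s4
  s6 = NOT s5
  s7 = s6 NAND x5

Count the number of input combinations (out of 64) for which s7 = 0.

16

s7 = s6 NAND x5 must be 0, so both s6 = 1 and x5 = 1.
s6 = NOT s5 must be 1, so s5 = 0.
Enumerating the 64 input combinations, 16 give s7 = 0 and 48 give s7 = 1.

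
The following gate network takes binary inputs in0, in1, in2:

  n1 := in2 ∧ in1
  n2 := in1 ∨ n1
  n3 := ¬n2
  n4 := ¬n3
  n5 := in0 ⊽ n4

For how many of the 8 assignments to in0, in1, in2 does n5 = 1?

2

n5 = in0 ⊽ n4 must be 1, so both in0 = 0 and n4 = 0.
Satisfying assignments:
  in0=0, in1=0, in2=0
  in0=0, in1=0, in2=1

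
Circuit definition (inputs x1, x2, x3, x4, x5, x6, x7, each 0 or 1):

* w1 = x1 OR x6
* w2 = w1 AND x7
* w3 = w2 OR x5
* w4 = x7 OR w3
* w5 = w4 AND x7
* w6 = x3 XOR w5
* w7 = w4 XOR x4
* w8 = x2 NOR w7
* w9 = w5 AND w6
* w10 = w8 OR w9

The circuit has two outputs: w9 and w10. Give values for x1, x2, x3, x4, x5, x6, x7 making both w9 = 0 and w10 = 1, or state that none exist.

x1=1 x2=0 x3=0 x4=0 x5=0 x6=1 x7=0

Check with x1=1 x2=0 x3=0 x4=0 x5=0 x6=1 x7=0:
w1 = x1 OR x6 = 1 OR 1 = 1
w2 = w1 AND x7 = 1 AND 0 = 0
w3 = w2 OR x5 = 0 OR 0 = 0
w4 = x7 OR w3 = 0 OR 0 = 0
w5 = w4 AND x7 = 0 AND 0 = 0
w6 = x3 XOR w5 = 0 XOR 0 = 0
w7 = w4 XOR x4 = 0 XOR 0 = 0
w8 = x2 NOR w7 = 0 NOR 0 = 1
w9 = w5 AND w6 = 0 AND 0 = 0
w10 = w8 OR w9 = 1 OR 0 = 1
So w9 = 0 and w10 = 1.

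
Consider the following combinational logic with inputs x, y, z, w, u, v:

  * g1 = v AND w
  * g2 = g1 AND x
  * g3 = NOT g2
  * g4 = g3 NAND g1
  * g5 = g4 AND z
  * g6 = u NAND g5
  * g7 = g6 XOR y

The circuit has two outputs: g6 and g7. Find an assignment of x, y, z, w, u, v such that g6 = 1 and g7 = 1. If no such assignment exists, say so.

Check with x=0, y=0, z=0, w=0, u=1, v=1:
g1 = v AND w = 1 AND 0 = 0
g2 = g1 AND x = 0 AND 0 = 0
g3 = NOT g2 = NOT 0 = 1
g4 = g3 NAND g1 = 1 NAND 0 = 1
g5 = g4 AND z = 1 AND 0 = 0
g6 = u NAND g5 = 1 NAND 0 = 1
g7 = g6 XOR y = 1 XOR 0 = 1
So g6 = 1 and g7 = 1.

x=0, y=0, z=0, w=0, u=1, v=1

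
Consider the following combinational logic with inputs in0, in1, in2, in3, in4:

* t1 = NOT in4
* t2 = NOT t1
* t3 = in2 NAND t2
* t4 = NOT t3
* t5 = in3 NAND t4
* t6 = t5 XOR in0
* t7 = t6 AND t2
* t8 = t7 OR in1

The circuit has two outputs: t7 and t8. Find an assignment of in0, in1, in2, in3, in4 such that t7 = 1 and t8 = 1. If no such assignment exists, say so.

in0=0 in1=1 in2=1 in3=0 in4=1

Check with in0=0 in1=1 in2=1 in3=0 in4=1:
t1 = NOT in4 = NOT 1 = 0
t2 = NOT t1 = NOT 0 = 1
t3 = in2 NAND t2 = 1 NAND 1 = 0
t4 = NOT t3 = NOT 0 = 1
t5 = in3 NAND t4 = 0 NAND 1 = 1
t6 = t5 XOR in0 = 1 XOR 0 = 1
t7 = t6 AND t2 = 1 AND 1 = 1
t8 = t7 OR in1 = 1 OR 1 = 1
So t7 = 1 and t8 = 1.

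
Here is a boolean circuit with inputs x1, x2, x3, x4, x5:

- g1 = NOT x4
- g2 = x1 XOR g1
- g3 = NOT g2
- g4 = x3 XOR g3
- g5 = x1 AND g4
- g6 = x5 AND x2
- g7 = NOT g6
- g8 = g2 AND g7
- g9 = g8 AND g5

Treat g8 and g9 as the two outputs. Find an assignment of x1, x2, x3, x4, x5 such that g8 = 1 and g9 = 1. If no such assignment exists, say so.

x1=1, x2=0, x3=1, x4=1, x5=1

Check with x1=1, x2=0, x3=1, x4=1, x5=1:
g1 = NOT x4 = NOT 1 = 0
g2 = x1 XOR g1 = 1 XOR 0 = 1
g3 = NOT g2 = NOT 1 = 0
g4 = x3 XOR g3 = 1 XOR 0 = 1
g5 = x1 AND g4 = 1 AND 1 = 1
g6 = x5 AND x2 = 1 AND 0 = 0
g7 = NOT g6 = NOT 0 = 1
g8 = g2 AND g7 = 1 AND 1 = 1
g9 = g8 AND g5 = 1 AND 1 = 1
So g8 = 1 and g9 = 1.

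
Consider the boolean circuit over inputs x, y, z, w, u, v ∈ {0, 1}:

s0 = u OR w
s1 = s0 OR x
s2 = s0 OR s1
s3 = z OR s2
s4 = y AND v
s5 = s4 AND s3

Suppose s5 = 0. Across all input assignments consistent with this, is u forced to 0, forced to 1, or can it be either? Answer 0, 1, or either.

either

Both values of u occur among assignments with s5 = 0:
  u=0: x=0, y=0, z=0, w=0, u=0, v=0
  u=1: x=0, y=0, z=0, w=0, u=1, v=0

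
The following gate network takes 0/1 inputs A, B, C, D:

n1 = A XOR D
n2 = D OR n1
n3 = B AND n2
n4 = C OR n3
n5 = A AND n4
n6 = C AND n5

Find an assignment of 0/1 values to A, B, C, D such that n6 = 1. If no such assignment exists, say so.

A=1, B=1, C=1, D=0

n6 = C AND n5 must be 1, so both C = 1 and n5 = 1.
n5 = A AND n4 must be 1, so both A = 1 and n4 = 1.
Check with A=1, B=1, C=1, D=0:
n1 = A XOR D = 1 XOR 0 = 1
n2 = D OR n1 = 0 OR 1 = 1
n3 = B AND n2 = 1 AND 1 = 1
n4 = C OR n3 = 1 OR 1 = 1
n5 = A AND n4 = 1 AND 1 = 1
n6 = C AND n5 = 1 AND 1 = 1
So n6 = 1 as required.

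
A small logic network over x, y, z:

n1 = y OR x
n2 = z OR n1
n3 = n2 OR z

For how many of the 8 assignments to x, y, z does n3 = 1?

7

n3 = n2 OR z must be 1, so at least one of n2, z is 1.
Enumerating the 8 input combinations, 7 give n3 = 1 and 1 give n3 = 0.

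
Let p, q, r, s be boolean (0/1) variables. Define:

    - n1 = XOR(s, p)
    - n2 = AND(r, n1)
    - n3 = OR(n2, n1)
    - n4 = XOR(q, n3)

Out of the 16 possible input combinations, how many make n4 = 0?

8

n4 = XOR(q, n3) must be 0, so q and n3 are equal.
Enumerating the 16 input combinations, 8 give n4 = 0 and 8 give n4 = 1.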